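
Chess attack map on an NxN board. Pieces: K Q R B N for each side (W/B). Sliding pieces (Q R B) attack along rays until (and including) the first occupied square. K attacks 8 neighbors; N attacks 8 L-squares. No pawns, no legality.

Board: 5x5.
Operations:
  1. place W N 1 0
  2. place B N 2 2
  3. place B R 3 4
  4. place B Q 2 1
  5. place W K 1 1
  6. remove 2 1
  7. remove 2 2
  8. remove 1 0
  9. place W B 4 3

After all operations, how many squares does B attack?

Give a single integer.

Answer: 8

Derivation:
Op 1: place WN@(1,0)
Op 2: place BN@(2,2)
Op 3: place BR@(3,4)
Op 4: place BQ@(2,1)
Op 5: place WK@(1,1)
Op 6: remove (2,1)
Op 7: remove (2,2)
Op 8: remove (1,0)
Op 9: place WB@(4,3)
Per-piece attacks for B:
  BR@(3,4): attacks (3,3) (3,2) (3,1) (3,0) (4,4) (2,4) (1,4) (0,4)
Union (8 distinct): (0,4) (1,4) (2,4) (3,0) (3,1) (3,2) (3,3) (4,4)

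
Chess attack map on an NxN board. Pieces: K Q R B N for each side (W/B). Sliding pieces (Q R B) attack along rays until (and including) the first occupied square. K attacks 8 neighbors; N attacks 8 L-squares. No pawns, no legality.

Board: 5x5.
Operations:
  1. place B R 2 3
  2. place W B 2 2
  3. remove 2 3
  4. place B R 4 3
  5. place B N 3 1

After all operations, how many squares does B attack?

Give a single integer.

Answer: 11

Derivation:
Op 1: place BR@(2,3)
Op 2: place WB@(2,2)
Op 3: remove (2,3)
Op 4: place BR@(4,3)
Op 5: place BN@(3,1)
Per-piece attacks for B:
  BN@(3,1): attacks (4,3) (2,3) (1,2) (1,0)
  BR@(4,3): attacks (4,4) (4,2) (4,1) (4,0) (3,3) (2,3) (1,3) (0,3)
Union (11 distinct): (0,3) (1,0) (1,2) (1,3) (2,3) (3,3) (4,0) (4,1) (4,2) (4,3) (4,4)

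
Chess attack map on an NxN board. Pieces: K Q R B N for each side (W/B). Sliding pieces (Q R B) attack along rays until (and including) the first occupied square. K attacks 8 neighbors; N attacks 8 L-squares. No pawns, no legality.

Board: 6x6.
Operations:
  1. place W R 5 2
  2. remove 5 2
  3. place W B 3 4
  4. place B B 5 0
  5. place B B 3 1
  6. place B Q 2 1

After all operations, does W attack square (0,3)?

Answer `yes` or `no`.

Answer: no

Derivation:
Op 1: place WR@(5,2)
Op 2: remove (5,2)
Op 3: place WB@(3,4)
Op 4: place BB@(5,0)
Op 5: place BB@(3,1)
Op 6: place BQ@(2,1)
Per-piece attacks for W:
  WB@(3,4): attacks (4,5) (4,3) (5,2) (2,5) (2,3) (1,2) (0,1)
W attacks (0,3): no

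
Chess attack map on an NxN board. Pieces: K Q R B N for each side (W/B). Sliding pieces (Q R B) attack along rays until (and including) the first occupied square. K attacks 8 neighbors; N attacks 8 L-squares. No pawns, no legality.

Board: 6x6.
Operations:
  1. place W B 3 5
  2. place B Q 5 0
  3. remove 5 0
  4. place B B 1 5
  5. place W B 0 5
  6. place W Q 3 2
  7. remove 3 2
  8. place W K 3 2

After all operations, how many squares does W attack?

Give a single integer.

Op 1: place WB@(3,5)
Op 2: place BQ@(5,0)
Op 3: remove (5,0)
Op 4: place BB@(1,5)
Op 5: place WB@(0,5)
Op 6: place WQ@(3,2)
Op 7: remove (3,2)
Op 8: place WK@(3,2)
Per-piece attacks for W:
  WB@(0,5): attacks (1,4) (2,3) (3,2) [ray(1,-1) blocked at (3,2)]
  WK@(3,2): attacks (3,3) (3,1) (4,2) (2,2) (4,3) (4,1) (2,3) (2,1)
  WB@(3,5): attacks (4,4) (5,3) (2,4) (1,3) (0,2)
Union (15 distinct): (0,2) (1,3) (1,4) (2,1) (2,2) (2,3) (2,4) (3,1) (3,2) (3,3) (4,1) (4,2) (4,3) (4,4) (5,3)

Answer: 15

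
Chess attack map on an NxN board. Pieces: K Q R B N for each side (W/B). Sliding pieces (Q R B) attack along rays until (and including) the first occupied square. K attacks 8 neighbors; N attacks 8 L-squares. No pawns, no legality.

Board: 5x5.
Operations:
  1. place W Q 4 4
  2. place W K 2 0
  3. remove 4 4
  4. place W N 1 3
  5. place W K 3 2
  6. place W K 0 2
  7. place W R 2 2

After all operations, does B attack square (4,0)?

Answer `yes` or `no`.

Op 1: place WQ@(4,4)
Op 2: place WK@(2,0)
Op 3: remove (4,4)
Op 4: place WN@(1,3)
Op 5: place WK@(3,2)
Op 6: place WK@(0,2)
Op 7: place WR@(2,2)
Per-piece attacks for B:
B attacks (4,0): no

Answer: no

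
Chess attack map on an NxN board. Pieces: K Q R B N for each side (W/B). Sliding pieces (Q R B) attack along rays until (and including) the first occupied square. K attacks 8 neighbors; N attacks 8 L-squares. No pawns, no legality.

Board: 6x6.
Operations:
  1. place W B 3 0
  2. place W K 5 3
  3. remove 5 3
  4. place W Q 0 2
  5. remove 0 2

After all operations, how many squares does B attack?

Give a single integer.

Op 1: place WB@(3,0)
Op 2: place WK@(5,3)
Op 3: remove (5,3)
Op 4: place WQ@(0,2)
Op 5: remove (0,2)
Per-piece attacks for B:
Union (0 distinct): (none)

Answer: 0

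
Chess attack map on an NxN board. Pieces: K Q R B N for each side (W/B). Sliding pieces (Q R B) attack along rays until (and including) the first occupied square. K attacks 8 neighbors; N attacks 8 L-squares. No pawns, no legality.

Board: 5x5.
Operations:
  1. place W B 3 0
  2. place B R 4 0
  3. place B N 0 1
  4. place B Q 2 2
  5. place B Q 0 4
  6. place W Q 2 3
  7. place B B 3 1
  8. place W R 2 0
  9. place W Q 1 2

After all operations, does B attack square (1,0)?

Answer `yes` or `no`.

Op 1: place WB@(3,0)
Op 2: place BR@(4,0)
Op 3: place BN@(0,1)
Op 4: place BQ@(2,2)
Op 5: place BQ@(0,4)
Op 6: place WQ@(2,3)
Op 7: place BB@(3,1)
Op 8: place WR@(2,0)
Op 9: place WQ@(1,2)
Per-piece attacks for B:
  BN@(0,1): attacks (1,3) (2,2) (2,0)
  BQ@(0,4): attacks (0,3) (0,2) (0,1) (1,4) (2,4) (3,4) (4,4) (1,3) (2,2) [ray(0,-1) blocked at (0,1); ray(1,-1) blocked at (2,2)]
  BQ@(2,2): attacks (2,3) (2,1) (2,0) (3,2) (4,2) (1,2) (3,3) (4,4) (3,1) (1,3) (0,4) (1,1) (0,0) [ray(0,1) blocked at (2,3); ray(0,-1) blocked at (2,0); ray(-1,0) blocked at (1,2); ray(1,-1) blocked at (3,1); ray(-1,1) blocked at (0,4)]
  BB@(3,1): attacks (4,2) (4,0) (2,2) (2,0) [ray(1,-1) blocked at (4,0); ray(-1,1) blocked at (2,2); ray(-1,-1) blocked at (2,0)]
  BR@(4,0): attacks (4,1) (4,2) (4,3) (4,4) (3,0) [ray(-1,0) blocked at (3,0)]
B attacks (1,0): no

Answer: no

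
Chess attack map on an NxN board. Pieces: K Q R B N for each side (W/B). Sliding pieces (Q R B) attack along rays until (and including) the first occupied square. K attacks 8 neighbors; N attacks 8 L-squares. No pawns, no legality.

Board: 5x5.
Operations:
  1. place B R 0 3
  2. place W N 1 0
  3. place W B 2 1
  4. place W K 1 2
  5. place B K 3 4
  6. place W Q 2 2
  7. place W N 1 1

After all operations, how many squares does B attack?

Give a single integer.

Op 1: place BR@(0,3)
Op 2: place WN@(1,0)
Op 3: place WB@(2,1)
Op 4: place WK@(1,2)
Op 5: place BK@(3,4)
Op 6: place WQ@(2,2)
Op 7: place WN@(1,1)
Per-piece attacks for B:
  BR@(0,3): attacks (0,4) (0,2) (0,1) (0,0) (1,3) (2,3) (3,3) (4,3)
  BK@(3,4): attacks (3,3) (4,4) (2,4) (4,3) (2,3)
Union (10 distinct): (0,0) (0,1) (0,2) (0,4) (1,3) (2,3) (2,4) (3,3) (4,3) (4,4)

Answer: 10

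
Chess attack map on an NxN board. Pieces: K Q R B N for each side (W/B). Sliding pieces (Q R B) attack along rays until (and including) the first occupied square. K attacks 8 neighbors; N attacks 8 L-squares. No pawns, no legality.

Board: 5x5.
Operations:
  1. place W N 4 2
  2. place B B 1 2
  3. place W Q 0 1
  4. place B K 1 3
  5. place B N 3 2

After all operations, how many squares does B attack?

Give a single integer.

Answer: 17

Derivation:
Op 1: place WN@(4,2)
Op 2: place BB@(1,2)
Op 3: place WQ@(0,1)
Op 4: place BK@(1,3)
Op 5: place BN@(3,2)
Per-piece attacks for B:
  BB@(1,2): attacks (2,3) (3,4) (2,1) (3,0) (0,3) (0,1) [ray(-1,-1) blocked at (0,1)]
  BK@(1,3): attacks (1,4) (1,2) (2,3) (0,3) (2,4) (2,2) (0,4) (0,2)
  BN@(3,2): attacks (4,4) (2,4) (1,3) (4,0) (2,0) (1,1)
Union (17 distinct): (0,1) (0,2) (0,3) (0,4) (1,1) (1,2) (1,3) (1,4) (2,0) (2,1) (2,2) (2,3) (2,4) (3,0) (3,4) (4,0) (4,4)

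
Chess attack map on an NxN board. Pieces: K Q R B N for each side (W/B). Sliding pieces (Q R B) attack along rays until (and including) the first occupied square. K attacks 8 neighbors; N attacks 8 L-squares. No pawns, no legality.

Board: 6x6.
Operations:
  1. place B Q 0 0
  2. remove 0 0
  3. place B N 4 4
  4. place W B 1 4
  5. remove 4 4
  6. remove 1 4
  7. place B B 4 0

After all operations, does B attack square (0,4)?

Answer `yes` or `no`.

Answer: yes

Derivation:
Op 1: place BQ@(0,0)
Op 2: remove (0,0)
Op 3: place BN@(4,4)
Op 4: place WB@(1,4)
Op 5: remove (4,4)
Op 6: remove (1,4)
Op 7: place BB@(4,0)
Per-piece attacks for B:
  BB@(4,0): attacks (5,1) (3,1) (2,2) (1,3) (0,4)
B attacks (0,4): yes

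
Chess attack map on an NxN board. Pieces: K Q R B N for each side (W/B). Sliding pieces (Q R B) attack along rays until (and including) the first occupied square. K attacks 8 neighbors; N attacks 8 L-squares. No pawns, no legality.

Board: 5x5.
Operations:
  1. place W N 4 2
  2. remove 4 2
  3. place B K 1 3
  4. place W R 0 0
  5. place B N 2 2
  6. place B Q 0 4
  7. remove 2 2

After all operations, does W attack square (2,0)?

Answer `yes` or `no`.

Answer: yes

Derivation:
Op 1: place WN@(4,2)
Op 2: remove (4,2)
Op 3: place BK@(1,3)
Op 4: place WR@(0,0)
Op 5: place BN@(2,2)
Op 6: place BQ@(0,4)
Op 7: remove (2,2)
Per-piece attacks for W:
  WR@(0,0): attacks (0,1) (0,2) (0,3) (0,4) (1,0) (2,0) (3,0) (4,0) [ray(0,1) blocked at (0,4)]
W attacks (2,0): yes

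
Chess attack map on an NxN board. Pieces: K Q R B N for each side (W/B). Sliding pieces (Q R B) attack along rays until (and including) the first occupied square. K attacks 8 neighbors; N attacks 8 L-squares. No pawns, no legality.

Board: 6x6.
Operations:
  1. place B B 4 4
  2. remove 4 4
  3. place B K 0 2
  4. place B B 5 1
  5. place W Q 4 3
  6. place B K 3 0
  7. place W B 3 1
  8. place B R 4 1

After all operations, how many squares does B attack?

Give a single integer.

Op 1: place BB@(4,4)
Op 2: remove (4,4)
Op 3: place BK@(0,2)
Op 4: place BB@(5,1)
Op 5: place WQ@(4,3)
Op 6: place BK@(3,0)
Op 7: place WB@(3,1)
Op 8: place BR@(4,1)
Per-piece attacks for B:
  BK@(0,2): attacks (0,3) (0,1) (1,2) (1,3) (1,1)
  BK@(3,0): attacks (3,1) (4,0) (2,0) (4,1) (2,1)
  BR@(4,1): attacks (4,2) (4,3) (4,0) (5,1) (3,1) [ray(0,1) blocked at (4,3); ray(1,0) blocked at (5,1); ray(-1,0) blocked at (3,1)]
  BB@(5,1): attacks (4,2) (3,3) (2,4) (1,5) (4,0)
Union (16 distinct): (0,1) (0,3) (1,1) (1,2) (1,3) (1,5) (2,0) (2,1) (2,4) (3,1) (3,3) (4,0) (4,1) (4,2) (4,3) (5,1)

Answer: 16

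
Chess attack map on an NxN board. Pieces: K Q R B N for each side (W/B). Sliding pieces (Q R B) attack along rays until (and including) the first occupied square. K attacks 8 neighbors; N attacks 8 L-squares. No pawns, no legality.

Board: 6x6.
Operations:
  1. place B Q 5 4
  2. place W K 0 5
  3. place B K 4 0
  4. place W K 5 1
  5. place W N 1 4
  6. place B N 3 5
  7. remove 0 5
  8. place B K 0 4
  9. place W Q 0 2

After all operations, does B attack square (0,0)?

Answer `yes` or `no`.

Op 1: place BQ@(5,4)
Op 2: place WK@(0,5)
Op 3: place BK@(4,0)
Op 4: place WK@(5,1)
Op 5: place WN@(1,4)
Op 6: place BN@(3,5)
Op 7: remove (0,5)
Op 8: place BK@(0,4)
Op 9: place WQ@(0,2)
Per-piece attacks for B:
  BK@(0,4): attacks (0,5) (0,3) (1,4) (1,5) (1,3)
  BN@(3,5): attacks (4,3) (5,4) (2,3) (1,4)
  BK@(4,0): attacks (4,1) (5,0) (3,0) (5,1) (3,1)
  BQ@(5,4): attacks (5,5) (5,3) (5,2) (5,1) (4,4) (3,4) (2,4) (1,4) (4,5) (4,3) (3,2) (2,1) (1,0) [ray(0,-1) blocked at (5,1); ray(-1,0) blocked at (1,4)]
B attacks (0,0): no

Answer: no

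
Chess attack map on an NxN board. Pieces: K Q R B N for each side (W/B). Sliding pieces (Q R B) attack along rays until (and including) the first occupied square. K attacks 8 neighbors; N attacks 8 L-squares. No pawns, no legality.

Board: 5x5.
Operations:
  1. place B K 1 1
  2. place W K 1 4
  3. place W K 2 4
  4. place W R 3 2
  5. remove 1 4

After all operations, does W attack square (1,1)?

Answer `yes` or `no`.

Answer: no

Derivation:
Op 1: place BK@(1,1)
Op 2: place WK@(1,4)
Op 3: place WK@(2,4)
Op 4: place WR@(3,2)
Op 5: remove (1,4)
Per-piece attacks for W:
  WK@(2,4): attacks (2,3) (3,4) (1,4) (3,3) (1,3)
  WR@(3,2): attacks (3,3) (3,4) (3,1) (3,0) (4,2) (2,2) (1,2) (0,2)
W attacks (1,1): no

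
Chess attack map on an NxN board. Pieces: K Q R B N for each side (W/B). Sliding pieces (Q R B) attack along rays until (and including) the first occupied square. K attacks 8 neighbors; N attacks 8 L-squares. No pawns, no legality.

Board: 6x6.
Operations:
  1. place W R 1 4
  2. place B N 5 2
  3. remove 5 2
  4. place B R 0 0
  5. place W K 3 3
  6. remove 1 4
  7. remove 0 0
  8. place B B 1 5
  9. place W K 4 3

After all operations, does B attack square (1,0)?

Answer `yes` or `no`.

Op 1: place WR@(1,4)
Op 2: place BN@(5,2)
Op 3: remove (5,2)
Op 4: place BR@(0,0)
Op 5: place WK@(3,3)
Op 6: remove (1,4)
Op 7: remove (0,0)
Op 8: place BB@(1,5)
Op 9: place WK@(4,3)
Per-piece attacks for B:
  BB@(1,5): attacks (2,4) (3,3) (0,4) [ray(1,-1) blocked at (3,3)]
B attacks (1,0): no

Answer: no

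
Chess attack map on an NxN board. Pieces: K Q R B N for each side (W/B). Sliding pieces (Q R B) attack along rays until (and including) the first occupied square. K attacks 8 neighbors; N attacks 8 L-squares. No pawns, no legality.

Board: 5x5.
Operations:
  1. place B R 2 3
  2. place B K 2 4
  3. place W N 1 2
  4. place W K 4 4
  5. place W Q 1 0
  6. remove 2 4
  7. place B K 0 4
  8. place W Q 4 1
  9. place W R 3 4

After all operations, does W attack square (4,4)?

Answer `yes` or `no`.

Op 1: place BR@(2,3)
Op 2: place BK@(2,4)
Op 3: place WN@(1,2)
Op 4: place WK@(4,4)
Op 5: place WQ@(1,0)
Op 6: remove (2,4)
Op 7: place BK@(0,4)
Op 8: place WQ@(4,1)
Op 9: place WR@(3,4)
Per-piece attacks for W:
  WQ@(1,0): attacks (1,1) (1,2) (2,0) (3,0) (4,0) (0,0) (2,1) (3,2) (4,3) (0,1) [ray(0,1) blocked at (1,2)]
  WN@(1,2): attacks (2,4) (3,3) (0,4) (2,0) (3,1) (0,0)
  WR@(3,4): attacks (3,3) (3,2) (3,1) (3,0) (4,4) (2,4) (1,4) (0,4) [ray(1,0) blocked at (4,4); ray(-1,0) blocked at (0,4)]
  WQ@(4,1): attacks (4,2) (4,3) (4,4) (4,0) (3,1) (2,1) (1,1) (0,1) (3,2) (2,3) (3,0) [ray(0,1) blocked at (4,4); ray(-1,1) blocked at (2,3)]
  WK@(4,4): attacks (4,3) (3,4) (3,3)
W attacks (4,4): yes

Answer: yes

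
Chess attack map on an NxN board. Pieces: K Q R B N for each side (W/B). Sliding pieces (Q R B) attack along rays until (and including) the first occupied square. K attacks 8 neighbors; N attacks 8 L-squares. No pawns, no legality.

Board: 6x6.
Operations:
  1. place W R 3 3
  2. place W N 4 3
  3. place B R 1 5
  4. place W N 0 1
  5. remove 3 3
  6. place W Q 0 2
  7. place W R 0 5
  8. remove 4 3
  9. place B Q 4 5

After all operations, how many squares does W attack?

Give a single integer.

Answer: 16

Derivation:
Op 1: place WR@(3,3)
Op 2: place WN@(4,3)
Op 3: place BR@(1,5)
Op 4: place WN@(0,1)
Op 5: remove (3,3)
Op 6: place WQ@(0,2)
Op 7: place WR@(0,5)
Op 8: remove (4,3)
Op 9: place BQ@(4,5)
Per-piece attacks for W:
  WN@(0,1): attacks (1,3) (2,2) (2,0)
  WQ@(0,2): attacks (0,3) (0,4) (0,5) (0,1) (1,2) (2,2) (3,2) (4,2) (5,2) (1,3) (2,4) (3,5) (1,1) (2,0) [ray(0,1) blocked at (0,5); ray(0,-1) blocked at (0,1)]
  WR@(0,5): attacks (0,4) (0,3) (0,2) (1,5) [ray(0,-1) blocked at (0,2); ray(1,0) blocked at (1,5)]
Union (16 distinct): (0,1) (0,2) (0,3) (0,4) (0,5) (1,1) (1,2) (1,3) (1,5) (2,0) (2,2) (2,4) (3,2) (3,5) (4,2) (5,2)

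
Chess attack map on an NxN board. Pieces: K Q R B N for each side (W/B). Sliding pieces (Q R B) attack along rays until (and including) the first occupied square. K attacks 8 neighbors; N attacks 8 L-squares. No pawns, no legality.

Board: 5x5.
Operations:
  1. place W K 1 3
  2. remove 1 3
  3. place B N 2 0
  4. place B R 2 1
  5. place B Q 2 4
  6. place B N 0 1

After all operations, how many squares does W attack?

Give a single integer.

Op 1: place WK@(1,3)
Op 2: remove (1,3)
Op 3: place BN@(2,0)
Op 4: place BR@(2,1)
Op 5: place BQ@(2,4)
Op 6: place BN@(0,1)
Per-piece attacks for W:
Union (0 distinct): (none)

Answer: 0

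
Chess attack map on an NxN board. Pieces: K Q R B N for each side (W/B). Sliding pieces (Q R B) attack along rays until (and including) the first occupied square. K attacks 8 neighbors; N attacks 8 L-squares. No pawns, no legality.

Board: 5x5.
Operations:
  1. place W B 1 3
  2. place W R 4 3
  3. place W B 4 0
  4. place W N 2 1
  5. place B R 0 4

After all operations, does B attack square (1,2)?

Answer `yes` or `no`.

Answer: no

Derivation:
Op 1: place WB@(1,3)
Op 2: place WR@(4,3)
Op 3: place WB@(4,0)
Op 4: place WN@(2,1)
Op 5: place BR@(0,4)
Per-piece attacks for B:
  BR@(0,4): attacks (0,3) (0,2) (0,1) (0,0) (1,4) (2,4) (3,4) (4,4)
B attacks (1,2): no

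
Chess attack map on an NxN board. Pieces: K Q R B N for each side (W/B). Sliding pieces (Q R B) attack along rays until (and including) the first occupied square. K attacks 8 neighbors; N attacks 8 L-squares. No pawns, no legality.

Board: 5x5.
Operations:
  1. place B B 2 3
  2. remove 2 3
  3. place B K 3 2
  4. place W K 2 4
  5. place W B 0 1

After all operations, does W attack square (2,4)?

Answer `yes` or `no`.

Answer: no

Derivation:
Op 1: place BB@(2,3)
Op 2: remove (2,3)
Op 3: place BK@(3,2)
Op 4: place WK@(2,4)
Op 5: place WB@(0,1)
Per-piece attacks for W:
  WB@(0,1): attacks (1,2) (2,3) (3,4) (1,0)
  WK@(2,4): attacks (2,3) (3,4) (1,4) (3,3) (1,3)
W attacks (2,4): no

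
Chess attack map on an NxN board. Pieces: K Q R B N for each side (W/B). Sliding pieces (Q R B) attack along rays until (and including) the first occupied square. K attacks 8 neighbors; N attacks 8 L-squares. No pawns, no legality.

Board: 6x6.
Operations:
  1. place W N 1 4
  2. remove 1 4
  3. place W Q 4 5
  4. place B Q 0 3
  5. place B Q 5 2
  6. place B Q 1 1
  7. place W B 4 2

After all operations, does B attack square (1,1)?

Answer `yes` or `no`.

Answer: no

Derivation:
Op 1: place WN@(1,4)
Op 2: remove (1,4)
Op 3: place WQ@(4,5)
Op 4: place BQ@(0,3)
Op 5: place BQ@(5,2)
Op 6: place BQ@(1,1)
Op 7: place WB@(4,2)
Per-piece attacks for B:
  BQ@(0,3): attacks (0,4) (0,5) (0,2) (0,1) (0,0) (1,3) (2,3) (3,3) (4,3) (5,3) (1,4) (2,5) (1,2) (2,1) (3,0)
  BQ@(1,1): attacks (1,2) (1,3) (1,4) (1,5) (1,0) (2,1) (3,1) (4,1) (5,1) (0,1) (2,2) (3,3) (4,4) (5,5) (2,0) (0,2) (0,0)
  BQ@(5,2): attacks (5,3) (5,4) (5,5) (5,1) (5,0) (4,2) (4,3) (3,4) (2,5) (4,1) (3,0) [ray(-1,0) blocked at (4,2)]
B attacks (1,1): no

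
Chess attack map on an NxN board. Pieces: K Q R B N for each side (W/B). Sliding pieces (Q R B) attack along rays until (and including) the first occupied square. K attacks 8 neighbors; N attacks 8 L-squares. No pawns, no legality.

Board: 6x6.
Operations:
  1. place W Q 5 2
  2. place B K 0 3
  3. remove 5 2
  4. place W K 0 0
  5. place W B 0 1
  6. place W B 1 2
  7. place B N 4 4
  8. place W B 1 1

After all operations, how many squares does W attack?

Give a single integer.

Op 1: place WQ@(5,2)
Op 2: place BK@(0,3)
Op 3: remove (5,2)
Op 4: place WK@(0,0)
Op 5: place WB@(0,1)
Op 6: place WB@(1,2)
Op 7: place BN@(4,4)
Op 8: place WB@(1,1)
Per-piece attacks for W:
  WK@(0,0): attacks (0,1) (1,0) (1,1)
  WB@(0,1): attacks (1,2) (1,0) [ray(1,1) blocked at (1,2)]
  WB@(1,1): attacks (2,2) (3,3) (4,4) (2,0) (0,2) (0,0) [ray(1,1) blocked at (4,4); ray(-1,-1) blocked at (0,0)]
  WB@(1,2): attacks (2,3) (3,4) (4,5) (2,1) (3,0) (0,3) (0,1) [ray(-1,1) blocked at (0,3); ray(-1,-1) blocked at (0,1)]
Union (16 distinct): (0,0) (0,1) (0,2) (0,3) (1,0) (1,1) (1,2) (2,0) (2,1) (2,2) (2,3) (3,0) (3,3) (3,4) (4,4) (4,5)

Answer: 16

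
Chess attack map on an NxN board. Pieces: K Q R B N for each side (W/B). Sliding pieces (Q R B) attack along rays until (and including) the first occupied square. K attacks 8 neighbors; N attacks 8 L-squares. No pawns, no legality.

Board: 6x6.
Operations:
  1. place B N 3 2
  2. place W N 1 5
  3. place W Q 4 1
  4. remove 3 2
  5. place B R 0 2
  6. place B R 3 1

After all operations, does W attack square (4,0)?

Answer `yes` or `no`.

Op 1: place BN@(3,2)
Op 2: place WN@(1,5)
Op 3: place WQ@(4,1)
Op 4: remove (3,2)
Op 5: place BR@(0,2)
Op 6: place BR@(3,1)
Per-piece attacks for W:
  WN@(1,5): attacks (2,3) (3,4) (0,3)
  WQ@(4,1): attacks (4,2) (4,3) (4,4) (4,5) (4,0) (5,1) (3,1) (5,2) (5,0) (3,2) (2,3) (1,4) (0,5) (3,0) [ray(-1,0) blocked at (3,1)]
W attacks (4,0): yes

Answer: yes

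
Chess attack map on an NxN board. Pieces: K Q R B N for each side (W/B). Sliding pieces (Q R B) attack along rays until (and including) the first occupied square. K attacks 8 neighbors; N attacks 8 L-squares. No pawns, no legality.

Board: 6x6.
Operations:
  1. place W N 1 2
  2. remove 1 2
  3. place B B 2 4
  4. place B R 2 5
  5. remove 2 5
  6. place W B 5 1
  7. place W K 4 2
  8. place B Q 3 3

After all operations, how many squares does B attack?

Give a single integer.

Answer: 20

Derivation:
Op 1: place WN@(1,2)
Op 2: remove (1,2)
Op 3: place BB@(2,4)
Op 4: place BR@(2,5)
Op 5: remove (2,5)
Op 6: place WB@(5,1)
Op 7: place WK@(4,2)
Op 8: place BQ@(3,3)
Per-piece attacks for B:
  BB@(2,4): attacks (3,5) (3,3) (1,5) (1,3) (0,2) [ray(1,-1) blocked at (3,3)]
  BQ@(3,3): attacks (3,4) (3,5) (3,2) (3,1) (3,0) (4,3) (5,3) (2,3) (1,3) (0,3) (4,4) (5,5) (4,2) (2,4) (2,2) (1,1) (0,0) [ray(1,-1) blocked at (4,2); ray(-1,1) blocked at (2,4)]
Union (20 distinct): (0,0) (0,2) (0,3) (1,1) (1,3) (1,5) (2,2) (2,3) (2,4) (3,0) (3,1) (3,2) (3,3) (3,4) (3,5) (4,2) (4,3) (4,4) (5,3) (5,5)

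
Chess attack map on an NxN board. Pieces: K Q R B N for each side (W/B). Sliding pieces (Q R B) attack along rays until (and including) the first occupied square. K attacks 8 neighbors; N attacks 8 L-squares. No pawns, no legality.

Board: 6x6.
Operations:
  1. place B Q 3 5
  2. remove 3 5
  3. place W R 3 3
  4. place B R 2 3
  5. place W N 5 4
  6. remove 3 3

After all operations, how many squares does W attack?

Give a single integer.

Op 1: place BQ@(3,5)
Op 2: remove (3,5)
Op 3: place WR@(3,3)
Op 4: place BR@(2,3)
Op 5: place WN@(5,4)
Op 6: remove (3,3)
Per-piece attacks for W:
  WN@(5,4): attacks (3,5) (4,2) (3,3)
Union (3 distinct): (3,3) (3,5) (4,2)

Answer: 3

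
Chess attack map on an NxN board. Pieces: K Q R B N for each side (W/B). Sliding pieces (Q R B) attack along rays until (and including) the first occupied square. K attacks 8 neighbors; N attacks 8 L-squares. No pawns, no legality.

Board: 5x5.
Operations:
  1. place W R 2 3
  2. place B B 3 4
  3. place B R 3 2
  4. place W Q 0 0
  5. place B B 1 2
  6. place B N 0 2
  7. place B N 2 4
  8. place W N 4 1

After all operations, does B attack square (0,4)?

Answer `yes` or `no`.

Answer: no

Derivation:
Op 1: place WR@(2,3)
Op 2: place BB@(3,4)
Op 3: place BR@(3,2)
Op 4: place WQ@(0,0)
Op 5: place BB@(1,2)
Op 6: place BN@(0,2)
Op 7: place BN@(2,4)
Op 8: place WN@(4,1)
Per-piece attacks for B:
  BN@(0,2): attacks (1,4) (2,3) (1,0) (2,1)
  BB@(1,2): attacks (2,3) (2,1) (3,0) (0,3) (0,1) [ray(1,1) blocked at (2,3)]
  BN@(2,4): attacks (3,2) (4,3) (1,2) (0,3)
  BR@(3,2): attacks (3,3) (3,4) (3,1) (3,0) (4,2) (2,2) (1,2) [ray(0,1) blocked at (3,4); ray(-1,0) blocked at (1,2)]
  BB@(3,4): attacks (4,3) (2,3) [ray(-1,-1) blocked at (2,3)]
B attacks (0,4): no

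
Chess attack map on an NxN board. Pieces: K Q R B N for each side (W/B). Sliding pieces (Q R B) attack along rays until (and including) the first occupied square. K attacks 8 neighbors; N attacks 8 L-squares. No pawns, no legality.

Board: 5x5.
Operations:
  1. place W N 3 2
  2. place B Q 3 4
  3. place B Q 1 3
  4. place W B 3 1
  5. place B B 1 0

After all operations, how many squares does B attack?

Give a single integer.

Answer: 17

Derivation:
Op 1: place WN@(3,2)
Op 2: place BQ@(3,4)
Op 3: place BQ@(1,3)
Op 4: place WB@(3,1)
Op 5: place BB@(1,0)
Per-piece attacks for B:
  BB@(1,0): attacks (2,1) (3,2) (0,1) [ray(1,1) blocked at (3,2)]
  BQ@(1,3): attacks (1,4) (1,2) (1,1) (1,0) (2,3) (3,3) (4,3) (0,3) (2,4) (2,2) (3,1) (0,4) (0,2) [ray(0,-1) blocked at (1,0); ray(1,-1) blocked at (3,1)]
  BQ@(3,4): attacks (3,3) (3,2) (4,4) (2,4) (1,4) (0,4) (4,3) (2,3) (1,2) (0,1) [ray(0,-1) blocked at (3,2)]
Union (17 distinct): (0,1) (0,2) (0,3) (0,4) (1,0) (1,1) (1,2) (1,4) (2,1) (2,2) (2,3) (2,4) (3,1) (3,2) (3,3) (4,3) (4,4)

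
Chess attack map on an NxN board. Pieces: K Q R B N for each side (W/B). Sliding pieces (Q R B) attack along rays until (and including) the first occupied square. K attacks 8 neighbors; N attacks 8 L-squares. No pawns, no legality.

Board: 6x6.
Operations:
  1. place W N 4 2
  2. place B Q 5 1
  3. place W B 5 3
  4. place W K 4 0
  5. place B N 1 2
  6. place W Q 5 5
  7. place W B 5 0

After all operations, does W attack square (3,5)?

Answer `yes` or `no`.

Answer: yes

Derivation:
Op 1: place WN@(4,2)
Op 2: place BQ@(5,1)
Op 3: place WB@(5,3)
Op 4: place WK@(4,0)
Op 5: place BN@(1,2)
Op 6: place WQ@(5,5)
Op 7: place WB@(5,0)
Per-piece attacks for W:
  WK@(4,0): attacks (4,1) (5,0) (3,0) (5,1) (3,1)
  WN@(4,2): attacks (5,4) (3,4) (2,3) (5,0) (3,0) (2,1)
  WB@(5,0): attacks (4,1) (3,2) (2,3) (1,4) (0,5)
  WB@(5,3): attacks (4,4) (3,5) (4,2) [ray(-1,-1) blocked at (4,2)]
  WQ@(5,5): attacks (5,4) (5,3) (4,5) (3,5) (2,5) (1,5) (0,5) (4,4) (3,3) (2,2) (1,1) (0,0) [ray(0,-1) blocked at (5,3)]
W attacks (3,5): yes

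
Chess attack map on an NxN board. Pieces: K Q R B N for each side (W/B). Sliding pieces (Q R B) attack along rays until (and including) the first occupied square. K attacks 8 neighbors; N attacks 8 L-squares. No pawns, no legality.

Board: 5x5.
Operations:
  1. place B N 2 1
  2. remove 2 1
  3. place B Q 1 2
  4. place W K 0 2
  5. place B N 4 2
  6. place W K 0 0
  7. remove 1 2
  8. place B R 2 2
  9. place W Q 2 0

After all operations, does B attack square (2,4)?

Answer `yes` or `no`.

Answer: yes

Derivation:
Op 1: place BN@(2,1)
Op 2: remove (2,1)
Op 3: place BQ@(1,2)
Op 4: place WK@(0,2)
Op 5: place BN@(4,2)
Op 6: place WK@(0,0)
Op 7: remove (1,2)
Op 8: place BR@(2,2)
Op 9: place WQ@(2,0)
Per-piece attacks for B:
  BR@(2,2): attacks (2,3) (2,4) (2,1) (2,0) (3,2) (4,2) (1,2) (0,2) [ray(0,-1) blocked at (2,0); ray(1,0) blocked at (4,2); ray(-1,0) blocked at (0,2)]
  BN@(4,2): attacks (3,4) (2,3) (3,0) (2,1)
B attacks (2,4): yes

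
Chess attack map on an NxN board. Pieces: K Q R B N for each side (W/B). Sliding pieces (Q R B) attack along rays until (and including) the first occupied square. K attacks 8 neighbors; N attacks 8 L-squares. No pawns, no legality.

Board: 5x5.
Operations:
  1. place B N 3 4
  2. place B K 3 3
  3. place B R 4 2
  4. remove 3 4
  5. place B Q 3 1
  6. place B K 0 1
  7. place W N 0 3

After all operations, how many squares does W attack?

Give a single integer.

Answer: 3

Derivation:
Op 1: place BN@(3,4)
Op 2: place BK@(3,3)
Op 3: place BR@(4,2)
Op 4: remove (3,4)
Op 5: place BQ@(3,1)
Op 6: place BK@(0,1)
Op 7: place WN@(0,3)
Per-piece attacks for W:
  WN@(0,3): attacks (2,4) (1,1) (2,2)
Union (3 distinct): (1,1) (2,2) (2,4)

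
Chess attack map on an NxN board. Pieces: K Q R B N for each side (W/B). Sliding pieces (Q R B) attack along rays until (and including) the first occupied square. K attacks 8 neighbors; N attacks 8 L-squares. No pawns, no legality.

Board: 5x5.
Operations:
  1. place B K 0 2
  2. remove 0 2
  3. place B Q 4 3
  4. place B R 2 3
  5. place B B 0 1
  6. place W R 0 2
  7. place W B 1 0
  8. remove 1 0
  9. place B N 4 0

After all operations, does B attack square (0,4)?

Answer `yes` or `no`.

Answer: no

Derivation:
Op 1: place BK@(0,2)
Op 2: remove (0,2)
Op 3: place BQ@(4,3)
Op 4: place BR@(2,3)
Op 5: place BB@(0,1)
Op 6: place WR@(0,2)
Op 7: place WB@(1,0)
Op 8: remove (1,0)
Op 9: place BN@(4,0)
Per-piece attacks for B:
  BB@(0,1): attacks (1,2) (2,3) (1,0) [ray(1,1) blocked at (2,3)]
  BR@(2,3): attacks (2,4) (2,2) (2,1) (2,0) (3,3) (4,3) (1,3) (0,3) [ray(1,0) blocked at (4,3)]
  BN@(4,0): attacks (3,2) (2,1)
  BQ@(4,3): attacks (4,4) (4,2) (4,1) (4,0) (3,3) (2,3) (3,4) (3,2) (2,1) (1,0) [ray(0,-1) blocked at (4,0); ray(-1,0) blocked at (2,3)]
B attacks (0,4): no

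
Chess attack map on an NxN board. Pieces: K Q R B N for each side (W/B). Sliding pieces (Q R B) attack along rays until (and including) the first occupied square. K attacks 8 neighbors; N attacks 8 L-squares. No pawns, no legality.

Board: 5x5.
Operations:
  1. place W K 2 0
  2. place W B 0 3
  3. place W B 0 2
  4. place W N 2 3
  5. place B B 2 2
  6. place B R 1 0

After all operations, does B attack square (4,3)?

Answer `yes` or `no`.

Answer: no

Derivation:
Op 1: place WK@(2,0)
Op 2: place WB@(0,3)
Op 3: place WB@(0,2)
Op 4: place WN@(2,3)
Op 5: place BB@(2,2)
Op 6: place BR@(1,0)
Per-piece attacks for B:
  BR@(1,0): attacks (1,1) (1,2) (1,3) (1,4) (2,0) (0,0) [ray(1,0) blocked at (2,0)]
  BB@(2,2): attacks (3,3) (4,4) (3,1) (4,0) (1,3) (0,4) (1,1) (0,0)
B attacks (4,3): no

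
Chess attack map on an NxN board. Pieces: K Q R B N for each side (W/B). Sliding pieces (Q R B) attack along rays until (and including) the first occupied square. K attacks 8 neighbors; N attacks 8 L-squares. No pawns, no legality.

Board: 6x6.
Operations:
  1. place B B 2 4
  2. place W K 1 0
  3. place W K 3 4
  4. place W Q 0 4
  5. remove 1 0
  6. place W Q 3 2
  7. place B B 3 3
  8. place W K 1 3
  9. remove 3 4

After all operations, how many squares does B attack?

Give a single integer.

Op 1: place BB@(2,4)
Op 2: place WK@(1,0)
Op 3: place WK@(3,4)
Op 4: place WQ@(0,4)
Op 5: remove (1,0)
Op 6: place WQ@(3,2)
Op 7: place BB@(3,3)
Op 8: place WK@(1,3)
Op 9: remove (3,4)
Per-piece attacks for B:
  BB@(2,4): attacks (3,5) (3,3) (1,5) (1,3) [ray(1,-1) blocked at (3,3); ray(-1,-1) blocked at (1,3)]
  BB@(3,3): attacks (4,4) (5,5) (4,2) (5,1) (2,4) (2,2) (1,1) (0,0) [ray(-1,1) blocked at (2,4)]
Union (12 distinct): (0,0) (1,1) (1,3) (1,5) (2,2) (2,4) (3,3) (3,5) (4,2) (4,4) (5,1) (5,5)

Answer: 12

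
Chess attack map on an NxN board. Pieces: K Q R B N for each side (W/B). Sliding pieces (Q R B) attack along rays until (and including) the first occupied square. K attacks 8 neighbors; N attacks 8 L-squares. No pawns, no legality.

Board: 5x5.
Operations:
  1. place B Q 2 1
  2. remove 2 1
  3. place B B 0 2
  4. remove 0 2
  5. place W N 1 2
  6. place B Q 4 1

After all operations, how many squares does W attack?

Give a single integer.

Op 1: place BQ@(2,1)
Op 2: remove (2,1)
Op 3: place BB@(0,2)
Op 4: remove (0,2)
Op 5: place WN@(1,2)
Op 6: place BQ@(4,1)
Per-piece attacks for W:
  WN@(1,2): attacks (2,4) (3,3) (0,4) (2,0) (3,1) (0,0)
Union (6 distinct): (0,0) (0,4) (2,0) (2,4) (3,1) (3,3)

Answer: 6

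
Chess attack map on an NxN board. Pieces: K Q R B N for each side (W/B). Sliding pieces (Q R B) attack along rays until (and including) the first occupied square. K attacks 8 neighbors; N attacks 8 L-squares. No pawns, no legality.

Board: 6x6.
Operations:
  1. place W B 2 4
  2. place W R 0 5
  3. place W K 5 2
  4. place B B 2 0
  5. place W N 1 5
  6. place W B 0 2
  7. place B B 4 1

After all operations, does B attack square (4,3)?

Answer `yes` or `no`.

Op 1: place WB@(2,4)
Op 2: place WR@(0,5)
Op 3: place WK@(5,2)
Op 4: place BB@(2,0)
Op 5: place WN@(1,5)
Op 6: place WB@(0,2)
Op 7: place BB@(4,1)
Per-piece attacks for B:
  BB@(2,0): attacks (3,1) (4,2) (5,3) (1,1) (0,2) [ray(-1,1) blocked at (0,2)]
  BB@(4,1): attacks (5,2) (5,0) (3,2) (2,3) (1,4) (0,5) (3,0) [ray(1,1) blocked at (5,2); ray(-1,1) blocked at (0,5)]
B attacks (4,3): no

Answer: no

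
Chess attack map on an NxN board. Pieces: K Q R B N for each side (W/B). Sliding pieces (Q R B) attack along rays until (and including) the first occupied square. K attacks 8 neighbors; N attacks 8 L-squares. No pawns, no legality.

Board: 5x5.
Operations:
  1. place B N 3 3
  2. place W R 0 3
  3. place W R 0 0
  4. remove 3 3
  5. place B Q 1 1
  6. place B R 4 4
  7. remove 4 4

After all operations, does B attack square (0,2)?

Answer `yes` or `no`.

Answer: yes

Derivation:
Op 1: place BN@(3,3)
Op 2: place WR@(0,3)
Op 3: place WR@(0,0)
Op 4: remove (3,3)
Op 5: place BQ@(1,1)
Op 6: place BR@(4,4)
Op 7: remove (4,4)
Per-piece attacks for B:
  BQ@(1,1): attacks (1,2) (1,3) (1,4) (1,0) (2,1) (3,1) (4,1) (0,1) (2,2) (3,3) (4,4) (2,0) (0,2) (0,0) [ray(-1,-1) blocked at (0,0)]
B attacks (0,2): yes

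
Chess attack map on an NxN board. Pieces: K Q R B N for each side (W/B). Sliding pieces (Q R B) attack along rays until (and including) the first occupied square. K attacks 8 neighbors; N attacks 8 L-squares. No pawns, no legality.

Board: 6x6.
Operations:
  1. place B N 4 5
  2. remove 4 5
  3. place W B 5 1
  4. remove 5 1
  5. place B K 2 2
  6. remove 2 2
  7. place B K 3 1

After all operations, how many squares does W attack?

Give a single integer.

Answer: 0

Derivation:
Op 1: place BN@(4,5)
Op 2: remove (4,5)
Op 3: place WB@(5,1)
Op 4: remove (5,1)
Op 5: place BK@(2,2)
Op 6: remove (2,2)
Op 7: place BK@(3,1)
Per-piece attacks for W:
Union (0 distinct): (none)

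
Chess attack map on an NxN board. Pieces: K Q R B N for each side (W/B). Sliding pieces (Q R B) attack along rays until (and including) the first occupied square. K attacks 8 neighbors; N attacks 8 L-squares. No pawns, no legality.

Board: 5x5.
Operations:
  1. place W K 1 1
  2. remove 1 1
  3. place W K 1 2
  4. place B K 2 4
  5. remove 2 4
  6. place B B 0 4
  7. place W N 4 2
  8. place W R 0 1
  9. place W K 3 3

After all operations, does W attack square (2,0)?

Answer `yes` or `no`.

Op 1: place WK@(1,1)
Op 2: remove (1,1)
Op 3: place WK@(1,2)
Op 4: place BK@(2,4)
Op 5: remove (2,4)
Op 6: place BB@(0,4)
Op 7: place WN@(4,2)
Op 8: place WR@(0,1)
Op 9: place WK@(3,3)
Per-piece attacks for W:
  WR@(0,1): attacks (0,2) (0,3) (0,4) (0,0) (1,1) (2,1) (3,1) (4,1) [ray(0,1) blocked at (0,4)]
  WK@(1,2): attacks (1,3) (1,1) (2,2) (0,2) (2,3) (2,1) (0,3) (0,1)
  WK@(3,3): attacks (3,4) (3,2) (4,3) (2,3) (4,4) (4,2) (2,4) (2,2)
  WN@(4,2): attacks (3,4) (2,3) (3,0) (2,1)
W attacks (2,0): no

Answer: no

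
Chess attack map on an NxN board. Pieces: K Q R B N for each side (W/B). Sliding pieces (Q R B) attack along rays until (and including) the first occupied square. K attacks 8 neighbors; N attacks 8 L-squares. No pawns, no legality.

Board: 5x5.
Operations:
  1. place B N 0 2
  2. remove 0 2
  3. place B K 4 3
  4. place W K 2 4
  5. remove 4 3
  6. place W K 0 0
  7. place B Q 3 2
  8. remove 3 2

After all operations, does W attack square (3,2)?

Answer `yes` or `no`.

Answer: no

Derivation:
Op 1: place BN@(0,2)
Op 2: remove (0,2)
Op 3: place BK@(4,3)
Op 4: place WK@(2,4)
Op 5: remove (4,3)
Op 6: place WK@(0,0)
Op 7: place BQ@(3,2)
Op 8: remove (3,2)
Per-piece attacks for W:
  WK@(0,0): attacks (0,1) (1,0) (1,1)
  WK@(2,4): attacks (2,3) (3,4) (1,4) (3,3) (1,3)
W attacks (3,2): no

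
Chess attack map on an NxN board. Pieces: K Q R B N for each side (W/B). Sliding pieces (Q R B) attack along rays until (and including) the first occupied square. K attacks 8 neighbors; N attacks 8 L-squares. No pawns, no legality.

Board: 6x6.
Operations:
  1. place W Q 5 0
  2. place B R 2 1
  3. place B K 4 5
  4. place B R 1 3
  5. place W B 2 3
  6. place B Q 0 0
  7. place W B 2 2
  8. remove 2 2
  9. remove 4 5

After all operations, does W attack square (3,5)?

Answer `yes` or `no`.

Answer: no

Derivation:
Op 1: place WQ@(5,0)
Op 2: place BR@(2,1)
Op 3: place BK@(4,5)
Op 4: place BR@(1,3)
Op 5: place WB@(2,3)
Op 6: place BQ@(0,0)
Op 7: place WB@(2,2)
Op 8: remove (2,2)
Op 9: remove (4,5)
Per-piece attacks for W:
  WB@(2,3): attacks (3,4) (4,5) (3,2) (4,1) (5,0) (1,4) (0,5) (1,2) (0,1) [ray(1,-1) blocked at (5,0)]
  WQ@(5,0): attacks (5,1) (5,2) (5,3) (5,4) (5,5) (4,0) (3,0) (2,0) (1,0) (0,0) (4,1) (3,2) (2,3) [ray(-1,0) blocked at (0,0); ray(-1,1) blocked at (2,3)]
W attacks (3,5): no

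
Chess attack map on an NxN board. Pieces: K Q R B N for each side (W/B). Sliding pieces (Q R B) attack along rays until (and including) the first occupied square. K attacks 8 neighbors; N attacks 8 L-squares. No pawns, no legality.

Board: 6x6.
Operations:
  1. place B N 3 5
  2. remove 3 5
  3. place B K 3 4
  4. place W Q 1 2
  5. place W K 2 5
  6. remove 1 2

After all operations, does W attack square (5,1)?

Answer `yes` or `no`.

Op 1: place BN@(3,5)
Op 2: remove (3,5)
Op 3: place BK@(3,4)
Op 4: place WQ@(1,2)
Op 5: place WK@(2,5)
Op 6: remove (1,2)
Per-piece attacks for W:
  WK@(2,5): attacks (2,4) (3,5) (1,5) (3,4) (1,4)
W attacks (5,1): no

Answer: no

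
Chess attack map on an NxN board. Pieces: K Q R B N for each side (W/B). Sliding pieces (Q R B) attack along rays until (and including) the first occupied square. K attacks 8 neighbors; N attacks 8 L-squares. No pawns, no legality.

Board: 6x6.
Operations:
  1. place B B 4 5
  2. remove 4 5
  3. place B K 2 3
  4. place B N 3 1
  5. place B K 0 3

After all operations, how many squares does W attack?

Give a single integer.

Answer: 0

Derivation:
Op 1: place BB@(4,5)
Op 2: remove (4,5)
Op 3: place BK@(2,3)
Op 4: place BN@(3,1)
Op 5: place BK@(0,3)
Per-piece attacks for W:
Union (0 distinct): (none)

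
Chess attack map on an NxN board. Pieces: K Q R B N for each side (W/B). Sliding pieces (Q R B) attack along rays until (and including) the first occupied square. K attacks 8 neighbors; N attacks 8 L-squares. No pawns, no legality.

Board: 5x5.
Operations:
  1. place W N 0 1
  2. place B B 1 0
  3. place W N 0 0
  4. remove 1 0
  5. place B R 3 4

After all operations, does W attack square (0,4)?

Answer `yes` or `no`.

Op 1: place WN@(0,1)
Op 2: place BB@(1,0)
Op 3: place WN@(0,0)
Op 4: remove (1,0)
Op 5: place BR@(3,4)
Per-piece attacks for W:
  WN@(0,0): attacks (1,2) (2,1)
  WN@(0,1): attacks (1,3) (2,2) (2,0)
W attacks (0,4): no

Answer: no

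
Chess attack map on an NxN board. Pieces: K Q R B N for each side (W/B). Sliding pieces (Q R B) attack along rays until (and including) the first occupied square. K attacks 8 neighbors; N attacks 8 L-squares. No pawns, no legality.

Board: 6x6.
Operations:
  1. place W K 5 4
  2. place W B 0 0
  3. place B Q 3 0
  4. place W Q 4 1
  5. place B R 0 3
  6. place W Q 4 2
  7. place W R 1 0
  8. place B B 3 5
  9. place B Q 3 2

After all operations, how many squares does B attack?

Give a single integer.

Answer: 29

Derivation:
Op 1: place WK@(5,4)
Op 2: place WB@(0,0)
Op 3: place BQ@(3,0)
Op 4: place WQ@(4,1)
Op 5: place BR@(0,3)
Op 6: place WQ@(4,2)
Op 7: place WR@(1,0)
Op 8: place BB@(3,5)
Op 9: place BQ@(3,2)
Per-piece attacks for B:
  BR@(0,3): attacks (0,4) (0,5) (0,2) (0,1) (0,0) (1,3) (2,3) (3,3) (4,3) (5,3) [ray(0,-1) blocked at (0,0)]
  BQ@(3,0): attacks (3,1) (3,2) (4,0) (5,0) (2,0) (1,0) (4,1) (2,1) (1,2) (0,3) [ray(0,1) blocked at (3,2); ray(-1,0) blocked at (1,0); ray(1,1) blocked at (4,1); ray(-1,1) blocked at (0,3)]
  BQ@(3,2): attacks (3,3) (3,4) (3,5) (3,1) (3,0) (4,2) (2,2) (1,2) (0,2) (4,3) (5,4) (4,1) (2,3) (1,4) (0,5) (2,1) (1,0) [ray(0,1) blocked at (3,5); ray(0,-1) blocked at (3,0); ray(1,0) blocked at (4,2); ray(1,1) blocked at (5,4); ray(1,-1) blocked at (4,1); ray(-1,-1) blocked at (1,0)]
  BB@(3,5): attacks (4,4) (5,3) (2,4) (1,3) (0,2)
Union (29 distinct): (0,0) (0,1) (0,2) (0,3) (0,4) (0,5) (1,0) (1,2) (1,3) (1,4) (2,0) (2,1) (2,2) (2,3) (2,4) (3,0) (3,1) (3,2) (3,3) (3,4) (3,5) (4,0) (4,1) (4,2) (4,3) (4,4) (5,0) (5,3) (5,4)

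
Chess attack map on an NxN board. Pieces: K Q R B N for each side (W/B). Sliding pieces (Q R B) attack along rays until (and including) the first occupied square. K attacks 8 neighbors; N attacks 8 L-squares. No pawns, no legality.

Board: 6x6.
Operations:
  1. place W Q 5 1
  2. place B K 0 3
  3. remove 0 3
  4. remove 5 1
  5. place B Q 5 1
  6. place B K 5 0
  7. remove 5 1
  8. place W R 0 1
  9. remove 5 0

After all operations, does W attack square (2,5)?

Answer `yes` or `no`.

Op 1: place WQ@(5,1)
Op 2: place BK@(0,3)
Op 3: remove (0,3)
Op 4: remove (5,1)
Op 5: place BQ@(5,1)
Op 6: place BK@(5,0)
Op 7: remove (5,1)
Op 8: place WR@(0,1)
Op 9: remove (5,0)
Per-piece attacks for W:
  WR@(0,1): attacks (0,2) (0,3) (0,4) (0,5) (0,0) (1,1) (2,1) (3,1) (4,1) (5,1)
W attacks (2,5): no

Answer: no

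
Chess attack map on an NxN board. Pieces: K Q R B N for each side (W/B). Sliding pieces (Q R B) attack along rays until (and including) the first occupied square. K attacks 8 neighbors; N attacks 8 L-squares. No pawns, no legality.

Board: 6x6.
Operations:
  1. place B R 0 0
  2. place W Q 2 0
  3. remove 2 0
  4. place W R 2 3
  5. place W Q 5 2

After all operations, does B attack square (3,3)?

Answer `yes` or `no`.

Answer: no

Derivation:
Op 1: place BR@(0,0)
Op 2: place WQ@(2,0)
Op 3: remove (2,0)
Op 4: place WR@(2,3)
Op 5: place WQ@(5,2)
Per-piece attacks for B:
  BR@(0,0): attacks (0,1) (0,2) (0,3) (0,4) (0,5) (1,0) (2,0) (3,0) (4,0) (5,0)
B attacks (3,3): no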